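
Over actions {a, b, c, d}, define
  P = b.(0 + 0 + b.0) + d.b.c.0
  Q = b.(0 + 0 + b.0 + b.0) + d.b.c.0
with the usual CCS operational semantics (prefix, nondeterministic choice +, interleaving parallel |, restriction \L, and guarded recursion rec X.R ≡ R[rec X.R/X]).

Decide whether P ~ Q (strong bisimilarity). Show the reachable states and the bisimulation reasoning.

P's transition system — 5 states:
  m0 = b.(0 + 0 + b.0) + d.b.c.0 ⊢ ··b··> m1, ··d··> m2
  m1 = 0 + 0 + b.0 ⊢ ··b··> m3
  m2 = b.c.0 ⊢ ··b··> m4
  m3 = 0 ⊢ ·
  m4 = c.0 ⊢ ··c··> m3
Q's transition system — 5 states:
  n0 = b.(0 + 0 + b.0 + b.0) + d.b.c.0 ⊢ ··b··> n1, ··d··> n2
  n1 = 0 + 0 + b.0 + b.0 ⊢ ··b··> n3
  n2 = b.c.0 ⊢ ··b··> n4
  n3 = 0 ⊢ ·
  n4 = c.0 ⊢ ··c··> n3
Bisimilarity quotient blocks:
  B0 = {m0, n0}
  B1 = {m2, n2}
  B2 = {m4, n4}
  B3 = {m3, n3}
  B4 = {m1, n1}
m0 ∈ B0, n0 ∈ B0 → same block

YES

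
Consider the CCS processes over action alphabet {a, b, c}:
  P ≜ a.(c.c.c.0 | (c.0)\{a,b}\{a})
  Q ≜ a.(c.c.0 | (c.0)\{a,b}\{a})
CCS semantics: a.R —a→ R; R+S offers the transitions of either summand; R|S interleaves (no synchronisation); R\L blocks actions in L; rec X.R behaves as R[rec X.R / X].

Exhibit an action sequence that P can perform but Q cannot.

acccc

Reachable graph of P (9 states):
  u0 = a.(c.c.c.0 | (c.0)\{a,b}\{a}) | —a→ u1
  u1 = c.c.c.0 | (c.0)\{a,b}\{a} | —c→ u2, —c→ u3
  u2 = c.c.0 | (c.0)\{a,b}\{a} | —c→ u4, —c→ u5
  u3 = c.c.c.0 | 0\{a,b}\{a} | —c→ u5
  u4 = c.0 | (c.0)\{a,b}\{a} | —c→ u6, —c→ u7
  u5 = c.c.0 | 0\{a,b}\{a} | —c→ u7
  u6 = 0 | (c.0)\{a,b}\{a} | —c→ u8
  u7 = c.0 | 0\{a,b}\{a} | —c→ u8
  u8 = 0 | 0\{a,b}\{a} | stopped
Reachable graph of Q (7 states):
  v0 = a.(c.c.0 | (c.0)\{a,b}\{a}) | —a→ v1
  v1 = c.c.0 | (c.0)\{a,b}\{a} | —c→ v2, —c→ v3
  v2 = c.0 | (c.0)\{a,b}\{a} | —c→ v4, —c→ v5
  v3 = c.c.0 | 0\{a,b}\{a} | —c→ v5
  v4 = 0 | (c.0)\{a,b}\{a} | —c→ v6
  v5 = c.0 | 0\{a,b}\{a} | —c→ v6
  v6 = 0 | 0\{a,b}\{a} | stopped
Run σ = ⟨acccc⟩ on P: start {u0}
  [1] a ⇒ {u1}
  [2] c ⇒ {u2, u3}
  [3] c ⇒ {u4, u5}
  [4] c ⇒ {u6, u7}
  [5] c ⇒ {u8}
  ✓ P
Run σ = ⟨acccc⟩ on Q: start {v0}
  [1] a ⇒ {v1}
  [2] c ⇒ {v2, v3}
  [3] c ⇒ {v4, v5}
  [4] c ⇒ {v6}
  [5] c ⇒ ∅ (Q stuck)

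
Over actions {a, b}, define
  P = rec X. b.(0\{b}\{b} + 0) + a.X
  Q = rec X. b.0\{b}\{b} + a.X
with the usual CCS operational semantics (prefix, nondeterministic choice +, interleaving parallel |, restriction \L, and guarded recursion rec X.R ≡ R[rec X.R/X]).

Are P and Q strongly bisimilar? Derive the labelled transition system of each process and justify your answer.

P's transition system — 2 states:
  u0 = rec X. b.(0\{b}\{b} + 0) + a.X has moves ··a··> u0, ··b··> u1
  u1 = 0\{b}\{b} + 0 has moves stopped
Q's transition system — 2 states:
  v0 = rec X. b.0\{b}\{b} + a.X has moves ··a··> v0, ··b··> v1
  v1 = 0\{b}\{b} has moves stopped
Bisimilarity quotient blocks:
  B0 = {u0, v0}
  B1 = {u1, v1}
u0 ∈ B0, v0 ∈ B0 → same block

bisimilar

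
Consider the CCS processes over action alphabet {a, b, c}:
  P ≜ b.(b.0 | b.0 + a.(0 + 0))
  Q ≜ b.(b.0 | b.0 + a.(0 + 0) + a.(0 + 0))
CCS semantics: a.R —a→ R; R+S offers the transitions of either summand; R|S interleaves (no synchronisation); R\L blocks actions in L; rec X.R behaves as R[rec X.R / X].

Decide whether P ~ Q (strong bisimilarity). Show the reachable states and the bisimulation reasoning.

P ~ Q

Reachable graph of P (6 states):
  p0 = b.(b.0 | b.0 + a.(0 + 0)) ⊢ --b--▸ p1
  p1 = b.0 | b.0 + a.(0 + 0) ⊢ --a--▸ p2, --b--▸ p3, --b--▸ p4
  p2 = 0 + 0 ⊢ ∅
  p3 = 0 | b.0 ⊢ --b--▸ p5
  p4 = b.0 | 0 ⊢ --b--▸ p5
  p5 = 0 | 0 ⊢ ∅
Reachable graph of Q (6 states):
  q0 = b.(b.0 | b.0 + a.(0 + 0) + a.(0 + 0)) ⊢ --b--▸ q1
  q1 = b.0 | b.0 + a.(0 + 0) + a.(0 + 0) ⊢ --a--▸ q2, --b--▸ q3, --b--▸ q4
  q2 = 0 + 0 ⊢ ∅
  q3 = 0 | b.0 ⊢ --b--▸ q5
  q4 = b.0 | 0 ⊢ --b--▸ q5
  q5 = 0 | 0 ⊢ ∅
Coarsest stable partition (strong bisimilarity classes):
  B0 = {p0, q0}
  B1 = {p1, q1}
  B2 = {p3, p4, q3, q4}
  B3 = {p2, p5, q2, q5}
p0 ∈ B0, q0 ∈ B0 → same block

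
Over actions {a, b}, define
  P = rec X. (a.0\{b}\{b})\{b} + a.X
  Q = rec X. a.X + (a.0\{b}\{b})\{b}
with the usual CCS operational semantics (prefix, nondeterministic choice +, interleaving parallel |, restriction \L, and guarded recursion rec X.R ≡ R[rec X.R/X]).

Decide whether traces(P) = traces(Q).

YES

LTS(P): 2 reachable states
  p0 = rec X. (a.0\{b}\{b})\{b} + a.X | -a-> p0, -a-> p1
  p1 = 0\{b}\{b}\{b} | ·
LTS(Q): 2 reachable states
  q0 = rec X. a.X + (a.0\{b}\{b})\{b} | -a-> q0, -a-> q1
  q1 = 0\{b}\{b}\{b} | ·
Coarsest stable partition (strong bisimilarity classes):
  B0 = {p0, q0}
  B1 = {p1, q1}
p0 ∈ B0, q0 ∈ B0 → same block
Bisimilar ⇒ trace-equivalent.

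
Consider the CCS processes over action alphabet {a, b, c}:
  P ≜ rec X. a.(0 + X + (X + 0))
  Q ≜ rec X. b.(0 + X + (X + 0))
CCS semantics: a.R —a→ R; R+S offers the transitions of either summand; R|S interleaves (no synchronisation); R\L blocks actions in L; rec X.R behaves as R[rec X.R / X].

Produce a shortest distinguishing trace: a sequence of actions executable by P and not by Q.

a

LTS(P): 2 reachable states
  p0 = rec X. a.(0 + X + (X + 0)) :: --a--▸ p1
  p1 = 0 + (rec X. a.(0 + X + (X + 0))) + ((rec X. a.(0 + X + (X + 0))) + 0) :: --a--▸ p1
LTS(Q): 2 reachable states
  q0 = rec X. b.(0 + X + (X + 0)) :: --b--▸ q1
  q1 = 0 + (rec X. b.(0 + X + (X + 0))) + ((rec X. b.(0 + X + (X + 0))) + 0) :: --b--▸ q1
Executing a from P (initial set {p0}):
  [1] a ⇒ {p1}
  ✓ P
Executing a from Q (initial set {q0}):
  [1] a ⇒ no successor for Q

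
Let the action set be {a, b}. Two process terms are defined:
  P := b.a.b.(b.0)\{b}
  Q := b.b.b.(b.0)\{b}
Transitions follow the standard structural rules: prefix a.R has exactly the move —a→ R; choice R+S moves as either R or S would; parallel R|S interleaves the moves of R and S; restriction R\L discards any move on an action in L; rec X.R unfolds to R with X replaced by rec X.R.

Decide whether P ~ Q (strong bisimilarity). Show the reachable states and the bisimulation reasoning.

Reachable graph of P (4 states):
  s0 = b.a.b.(b.0)\{b} → -b-> s1
  s1 = a.b.(b.0)\{b} → -a-> s2
  s2 = b.(b.0)\{b} → -b-> s3
  s3 = (b.0)\{b} → stopped
Reachable graph of Q (4 states):
  t0 = b.b.b.(b.0)\{b} → -b-> t1
  t1 = b.b.(b.0)\{b} → -b-> t2
  t2 = b.(b.0)\{b} → -b-> t3
  t3 = (b.0)\{b} → stopped
Partition-refinement fixed point:
  B0 = {s0}
  B1 = {s1}
  B2 = {s2, t2}
  B3 = {s3, t3}
  B4 = {t0}
  B5 = {t1}
s0 ∈ B0, t0 ∈ B4 → different blocks

P ≁ Q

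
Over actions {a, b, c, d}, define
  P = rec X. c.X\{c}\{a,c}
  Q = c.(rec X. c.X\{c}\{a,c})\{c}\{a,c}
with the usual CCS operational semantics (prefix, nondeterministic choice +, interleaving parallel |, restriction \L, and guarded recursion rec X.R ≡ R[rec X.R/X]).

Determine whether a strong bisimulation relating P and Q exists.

Reachable graph of P (2 states):
  p0 = rec X. c.X\{c}\{a,c} has moves ··c··> p1
  p1 = (rec X. c.X\{c}\{a,c})\{c}\{a,c} has moves deadlocked
Reachable graph of Q (2 states):
  q0 = c.(rec X. c.X\{c}\{a,c})\{c}\{a,c} has moves ··c··> q1
  q1 = (rec X. c.X\{c}\{a,c})\{c}\{a,c} has moves deadlocked
Coarsest stable partition (strong bisimilarity classes):
  B0 = {p0, q0}
  B1 = {p1, q1}
p0 ∈ B0, q0 ∈ B0 → same block

bisimilar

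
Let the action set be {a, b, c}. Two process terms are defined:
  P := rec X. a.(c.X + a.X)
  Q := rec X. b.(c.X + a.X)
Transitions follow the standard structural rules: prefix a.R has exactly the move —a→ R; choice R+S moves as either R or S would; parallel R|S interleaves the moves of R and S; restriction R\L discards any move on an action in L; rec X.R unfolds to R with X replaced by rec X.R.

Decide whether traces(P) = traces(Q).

LTS(P): 2 reachable states
  u0 = rec X. a.(c.X + a.X) :: =a=> u1
  u1 = c.(rec X. a.(c.X + a.X)) + a.(rec X. a.(c.X + a.X)) :: =a=> u0, =c=> u0
LTS(Q): 2 reachable states
  v0 = rec X. b.(c.X + a.X) :: =b=> v1
  v1 = c.(rec X. b.(c.X + a.X)) + a.(rec X. b.(c.X + a.X)) :: =a=> v0, =c=> v0
Executing a from P (initial set {u0}):
  [1] a ⇒ {u1}
  P completes σ.
Executing a from Q (initial set {v0}):
  [1] a ⇒ ∅  — Q cannot continue

traces(P) ≠ traces(Q) — witness ⟨a⟩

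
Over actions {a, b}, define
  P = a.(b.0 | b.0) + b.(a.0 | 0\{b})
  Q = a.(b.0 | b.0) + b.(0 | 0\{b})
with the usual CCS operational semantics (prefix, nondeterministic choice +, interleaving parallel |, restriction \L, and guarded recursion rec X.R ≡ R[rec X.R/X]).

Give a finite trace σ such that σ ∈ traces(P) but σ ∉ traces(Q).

ba

Reachable graph of P (7 states):
  s0 = a.(b.0 | b.0) + b.(a.0 | 0\{b}) ⊢ ··a··> s1, ··b··> s2
  s1 = b.0 | b.0 ⊢ ··b··> s3, ··b··> s4
  s2 = a.0 | 0\{b} ⊢ ··a··> s5
  s3 = 0 | b.0 ⊢ ··b··> s6
  s4 = b.0 | 0 ⊢ ··b··> s6
  s5 = 0 | 0\{b} ⊢ ·
  s6 = 0 | 0 ⊢ ·
Reachable graph of Q (6 states):
  t0 = a.(b.0 | b.0) + b.(0 | 0\{b}) ⊢ ··a··> t1, ··b··> t2
  t1 = b.0 | b.0 ⊢ ··b··> t3, ··b··> t4
  t2 = 0 | 0\{b} ⊢ ·
  t3 = 0 | b.0 ⊢ ··b··> t5
  t4 = b.0 | 0 ⊢ ··b··> t5
  t5 = 0 | 0 ⊢ ·
Run σ = ⟨ba⟩ on P: start {s0}
  step 1 (b): {s2}
  step 2 (a): {s5}
  — P admits the full trace.
Run σ = ⟨ba⟩ on Q: start {t0}
  step 1 (b): {t2}
  step 2 (a): ∅ (Q stuck)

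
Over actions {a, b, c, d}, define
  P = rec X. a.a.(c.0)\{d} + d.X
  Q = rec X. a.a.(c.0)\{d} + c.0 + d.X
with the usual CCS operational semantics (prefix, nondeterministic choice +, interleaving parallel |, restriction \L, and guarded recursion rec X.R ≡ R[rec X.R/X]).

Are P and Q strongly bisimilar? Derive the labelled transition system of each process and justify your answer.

NO

LTS(P): 4 reachable states
  u0 = rec X. a.a.(c.0)\{d} + d.X | =a=> u1, =d=> u0
  u1 = a.(c.0)\{d} | =a=> u2
  u2 = (c.0)\{d} | =c=> u3
  u3 = 0\{d} | ·
LTS(Q): 5 reachable states
  v0 = rec X. a.a.(c.0)\{d} + c.0 + d.X | =a=> v1, =c=> v2, =d=> v0
  v1 = a.(c.0)\{d} | =a=> v3
  v2 = 0 | ·
  v3 = (c.0)\{d} | =c=> v4
  v4 = 0\{d} | ·
Bisimilarity quotient blocks:
  B0 = {u0}
  B1 = {u1, v1}
  B2 = {u2, v3}
  B3 = {u3, v2, v4}
  B4 = {v0}
u0 ∈ B0, v0 ∈ B4 → different blocks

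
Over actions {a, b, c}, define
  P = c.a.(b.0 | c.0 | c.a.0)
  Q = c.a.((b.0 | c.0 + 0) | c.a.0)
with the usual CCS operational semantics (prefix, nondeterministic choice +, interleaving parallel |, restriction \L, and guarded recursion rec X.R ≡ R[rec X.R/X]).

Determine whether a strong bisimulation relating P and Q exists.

Reachable graph of P (14 states):
  u0 = c.a.(b.0 | c.0 | c.a.0) has moves ··c··> u1
  u1 = a.(b.0 | c.0 | c.a.0) has moves ··a··> u2
  u2 = b.0 | c.0 | c.a.0 has moves ··b··> u3, ··c··> u4, ··c··> u5
  u3 = 0 | c.0 | c.a.0 has moves ··c··> u6, ··c··> u7
  u4 = b.0 | 0 | c.a.0 has moves ··b··> u6, ··c··> u8
  u5 = b.0 | c.0 | a.0 has moves ··a··> u9, ··b··> u7, ··c··> u8
  u6 = 0 | 0 | c.a.0 has moves ··c··> u10
  u7 = 0 | c.0 | a.0 has moves ··a··> u11, ··c··> u10
  u8 = b.0 | 0 | a.0 has moves ··a··> u12, ··b··> u10
  u9 = b.0 | c.0 | 0 has moves ··b··> u11, ··c··> u12
  u10 = 0 | 0 | a.0 has moves ··a··> u13
  u11 = 0 | c.0 | 0 has moves ··c··> u13
  u12 = b.0 | 0 | 0 has moves ··b··> u13
  u13 = 0 | 0 | 0 has moves stopped
Reachable graph of Q (14 states):
  v0 = c.a.((b.0 | c.0 + 0) | c.a.0) has moves ··c··> v1
  v1 = a.((b.0 | c.0 + 0) | c.a.0) has moves ··a··> v2
  v2 = (b.0 | c.0 + 0) | c.a.0 has moves ··b··> v3, ··c··> v4, ··c··> v5
  v3 = 0 | c.0 | c.a.0 has moves ··c··> v6, ··c··> v7
  v4 = (b.0 | c.0 + 0) | a.0 has moves ··a··> v8, ··b··> v7, ··c··> v9
  v5 = b.0 | 0 | c.a.0 has moves ··b··> v6, ··c··> v9
  v6 = 0 | 0 | c.a.0 has moves ··c··> v10
  v7 = 0 | c.0 | a.0 has moves ··a··> v11, ··c··> v10
  v8 = (b.0 | c.0 + 0) | 0 has moves ··b··> v11, ··c··> v12
  v9 = b.0 | 0 | a.0 has moves ··a··> v12, ··b··> v10
  v10 = 0 | 0 | a.0 has moves ··a··> v13
  v11 = 0 | c.0 | 0 has moves ··c··> v13
  v12 = b.0 | 0 | 0 has moves ··b··> v13
  v13 = 0 | 0 | 0 has moves stopped
Partition-refinement fixed point:
  B0 = {u0, v0}
  B1 = {u1, v1}
  B2 = {u2, v2}
  B3 = {u3, v3}
  B4 = {u6, v6}
  B5 = {u10, v10}
  B6 = {u13, v13}
  B7 = {u7, v7}
  B8 = {u11, v11}
  B9 = {u4, v5}
  B10 = {u8, v9}
  B11 = {u12, v12}
  B12 = {u5, v4}
  B13 = {u9, v8}
u0 ∈ B0, v0 ∈ B0 → same block

P ~ Q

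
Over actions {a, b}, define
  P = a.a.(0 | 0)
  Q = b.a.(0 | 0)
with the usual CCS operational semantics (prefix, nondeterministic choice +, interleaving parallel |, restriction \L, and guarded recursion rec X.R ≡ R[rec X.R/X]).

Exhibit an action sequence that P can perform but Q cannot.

a

Reachable graph of P (3 states):
  u0 = a.a.(0 | 0) ⊢ ··a··> u1
  u1 = a.(0 | 0) ⊢ ··a··> u2
  u2 = 0 | 0 ⊢ ∅
Reachable graph of Q (3 states):
  v0 = b.a.(0 | 0) ⊢ ··b··> v1
  v1 = a.(0 | 0) ⊢ ··a··> v2
  v2 = 0 | 0 ⊢ ∅
Run σ = ⟨a⟩ on P: start {u0}
  step 1 (a): {u1}
  ✓ P
Run σ = ⟨a⟩ on Q: start {v0}
  step 1 (a): ∅ (Q stuck)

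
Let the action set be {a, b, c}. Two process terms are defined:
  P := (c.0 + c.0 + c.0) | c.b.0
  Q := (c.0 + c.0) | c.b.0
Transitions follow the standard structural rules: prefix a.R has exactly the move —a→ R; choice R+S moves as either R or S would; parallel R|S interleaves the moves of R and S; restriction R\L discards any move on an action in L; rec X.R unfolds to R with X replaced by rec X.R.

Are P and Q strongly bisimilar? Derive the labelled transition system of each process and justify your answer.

Reachable graph of P (6 states):
  m0 = (c.0 + c.0 + c.0) | c.b.0 | --c--▸ m1, --c--▸ m2
  m1 = (c.0 + c.0 + c.0) | b.0 | --b--▸ m3, --c--▸ m4
  m2 = 0 | c.b.0 | --c--▸ m4
  m3 = (c.0 + c.0 + c.0) | 0 | --c--▸ m5
  m4 = 0 | b.0 | --b--▸ m5
  m5 = 0 | 0 | deadlocked
Reachable graph of Q (6 states):
  n0 = (c.0 + c.0) | c.b.0 | --c--▸ n1, --c--▸ n2
  n1 = (c.0 + c.0) | b.0 | --b--▸ n3, --c--▸ n4
  n2 = 0 | c.b.0 | --c--▸ n4
  n3 = (c.0 + c.0) | 0 | --c--▸ n5
  n4 = 0 | b.0 | --b--▸ n5
  n5 = 0 | 0 | deadlocked
Coarsest stable partition (strong bisimilarity classes):
  B0 = {m0, n0}
  B1 = {m2, n2}
  B2 = {m4, n4}
  B3 = {m5, n5}
  B4 = {m1, n1}
  B5 = {m3, n3}
m0 ∈ B0, n0 ∈ B0 → same block

P ~ Q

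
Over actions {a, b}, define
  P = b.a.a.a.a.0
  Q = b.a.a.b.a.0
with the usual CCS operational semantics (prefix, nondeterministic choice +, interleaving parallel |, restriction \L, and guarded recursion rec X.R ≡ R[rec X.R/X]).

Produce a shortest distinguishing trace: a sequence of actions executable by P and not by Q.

baaa

P's transition system — 6 states:
  s0 = b.a.a.a.a.0 has moves =b=> s1
  s1 = a.a.a.a.0 has moves =a=> s2
  s2 = a.a.a.0 has moves =a=> s3
  s3 = a.a.0 has moves =a=> s4
  s4 = a.0 has moves =a=> s5
  s5 = 0 has moves (no moves)
Q's transition system — 6 states:
  t0 = b.a.a.b.a.0 has moves =b=> t1
  t1 = a.a.b.a.0 has moves =a=> t2
  t2 = a.b.a.0 has moves =a=> t3
  t3 = b.a.0 has moves =b=> t4
  t4 = a.0 has moves =a=> t5
  t5 = 0 has moves (no moves)
Trace ⟨baaa⟩ through P, begin at {s0}:
  [1] b ⇒ {s1}
  [2] a ⇒ {s2}
  [3] a ⇒ {s3}
  [4] a ⇒ {s4}
  P completes σ.
Trace ⟨baaa⟩ through Q, begin at {t0}:
  [1] b ⇒ {t1}
  [2] a ⇒ {t2}
  [3] a ⇒ {t3}
  [4] a ⇒ no successor for Q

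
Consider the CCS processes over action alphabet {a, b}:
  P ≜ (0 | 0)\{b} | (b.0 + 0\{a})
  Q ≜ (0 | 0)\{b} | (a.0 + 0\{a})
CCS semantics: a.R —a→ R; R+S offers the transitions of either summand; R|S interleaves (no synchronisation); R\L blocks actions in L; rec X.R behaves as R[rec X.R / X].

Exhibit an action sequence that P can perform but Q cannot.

b

Reachable graph of P (2 states):
  p0 = (0 | 0)\{b} | (b.0 + 0\{a}) | --b--▸ p1
  p1 = (0 | 0)\{b} | 0 | ∅
Reachable graph of Q (2 states):
  q0 = (0 | 0)\{b} | (a.0 + 0\{a}) | --a--▸ q1
  q1 = (0 | 0)\{b} | 0 | ∅
Executing b from P (initial set {p0}):
  [1] b ⇒ {p1}
  — P admits the full trace.
Executing b from Q (initial set {q0}):
  [1] b ⇒ ∅  — Q cannot continue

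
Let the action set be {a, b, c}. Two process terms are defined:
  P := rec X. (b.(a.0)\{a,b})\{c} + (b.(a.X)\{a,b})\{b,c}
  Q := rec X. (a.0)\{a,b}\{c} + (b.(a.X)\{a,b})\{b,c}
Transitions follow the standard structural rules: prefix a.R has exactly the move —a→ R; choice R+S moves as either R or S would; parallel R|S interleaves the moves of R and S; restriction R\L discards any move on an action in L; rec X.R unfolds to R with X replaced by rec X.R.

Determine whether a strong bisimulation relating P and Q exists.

NO

P's transition system — 2 states:
  m0 = rec X. (b.(a.0)\{a,b})\{c} + (b.(a.X)\{a,b})\{b,c} :: --b--▸ m1
  m1 = (a.0)\{a,b}\{c} :: stopped
Q's transition system — 1 states:
  n0 = rec X. (a.0)\{a,b}\{c} + (b.(a.X)\{a,b})\{b,c} :: stopped
Partition-refinement fixed point:
  B0 = {m0}
  B1 = {m1, n0}
m0 ∈ B0, n0 ∈ B1 → different blocks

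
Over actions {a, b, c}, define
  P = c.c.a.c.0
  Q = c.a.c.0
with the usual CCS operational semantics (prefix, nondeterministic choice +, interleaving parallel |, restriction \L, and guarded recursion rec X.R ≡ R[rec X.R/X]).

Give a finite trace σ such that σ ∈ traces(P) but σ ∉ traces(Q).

cc

P's transition system — 5 states:
  u0 = c.c.a.c.0 → =c=> u1
  u1 = c.a.c.0 → =c=> u2
  u2 = a.c.0 → =a=> u3
  u3 = c.0 → =c=> u4
  u4 = 0 → ∅
Q's transition system — 4 states:
  v0 = c.a.c.0 → =c=> v1
  v1 = a.c.0 → =a=> v2
  v2 = c.0 → =c=> v3
  v3 = 0 → ∅
Trace ⟨cc⟩ through P, begin at {u0}:
  after c @ step 1: {u1}
  after c @ step 2: {u2}
  ✓ P
Trace ⟨cc⟩ through Q, begin at {v0}:
  after c @ step 1: {v1}
  after c @ step 2: no successor for Q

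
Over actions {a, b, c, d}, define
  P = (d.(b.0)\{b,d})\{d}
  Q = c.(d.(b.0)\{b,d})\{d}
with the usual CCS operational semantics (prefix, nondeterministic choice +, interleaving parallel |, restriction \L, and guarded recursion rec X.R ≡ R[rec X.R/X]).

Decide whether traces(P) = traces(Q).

Reachable graph of P (1 states):
  p0 = (d.(b.0)\{b,d})\{d} :: ∅
Reachable graph of Q (2 states):
  q0 = c.(d.(b.0)\{b,d})\{d} :: —c→ q1
  q1 = (d.(b.0)\{b,d})\{d} :: ∅
Trace ⟨c⟩ through Q, begin at {q0}:
  [1] c ⇒ {q1}
  ✓ Q
Trace ⟨c⟩ through P, begin at {p0}:
  [1] c ⇒ ∅ (P stuck)

NO — witness ⟨c⟩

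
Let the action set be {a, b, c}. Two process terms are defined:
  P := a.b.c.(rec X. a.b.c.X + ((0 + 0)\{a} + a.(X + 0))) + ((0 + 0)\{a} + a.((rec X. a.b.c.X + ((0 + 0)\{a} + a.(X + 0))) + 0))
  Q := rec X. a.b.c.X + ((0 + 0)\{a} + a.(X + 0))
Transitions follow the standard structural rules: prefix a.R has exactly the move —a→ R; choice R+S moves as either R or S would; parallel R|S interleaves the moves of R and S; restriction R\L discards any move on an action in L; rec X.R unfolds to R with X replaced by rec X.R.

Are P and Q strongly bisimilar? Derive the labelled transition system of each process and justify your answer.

P ~ Q

P's transition system — 5 states:
  s0 = a.b.c.(rec X. a.b.c.X + ((0 + 0)\{a} + a.(X + 0))) + ((0 + 0)\{a} + a.((rec X. a.b.c.X + ((0 + 0)\{a} + a.(X + 0))) + 0)) ⊢ —a→ s1, —a→ s2
  s1 = (rec X. a.b.c.X + ((0 + 0)\{a} + a.(X + 0))) + 0 ⊢ —a→ s1, —a→ s2
  s2 = b.c.(rec X. a.b.c.X + ((0 + 0)\{a} + a.(X + 0))) ⊢ —b→ s3
  s3 = c.(rec X. a.b.c.X + ((0 + 0)\{a} + a.(X + 0))) ⊢ —c→ s4
  s4 = rec X. a.b.c.X + ((0 + 0)\{a} + a.(X + 0)) ⊢ —a→ s1, —a→ s2
Q's transition system — 4 states:
  t0 = rec X. a.b.c.X + ((0 + 0)\{a} + a.(X + 0)) ⊢ —a→ t1, —a→ t2
  t1 = (rec X. a.b.c.X + ((0 + 0)\{a} + a.(X + 0))) + 0 ⊢ —a→ t1, —a→ t2
  t2 = b.c.(rec X. a.b.c.X + ((0 + 0)\{a} + a.(X + 0))) ⊢ —b→ t3
  t3 = c.(rec X. a.b.c.X + ((0 + 0)\{a} + a.(X + 0))) ⊢ —c→ t0
Bisimilarity quotient blocks:
  B0 = {s0, s1, s4, t0, t1}
  B1 = {s2, t2}
  B2 = {s3, t3}
s0 ∈ B0, t0 ∈ B0 → same block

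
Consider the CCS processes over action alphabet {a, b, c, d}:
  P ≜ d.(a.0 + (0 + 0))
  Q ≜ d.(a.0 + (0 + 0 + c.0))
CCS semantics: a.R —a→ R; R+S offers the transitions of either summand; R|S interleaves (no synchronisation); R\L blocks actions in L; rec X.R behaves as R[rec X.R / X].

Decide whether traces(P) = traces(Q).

Reachable graph of P (3 states):
  s0 = d.(a.0 + (0 + 0)) has moves -d-> s1
  s1 = a.0 + (0 + 0) has moves -a-> s2
  s2 = 0 has moves (no moves)
Reachable graph of Q (3 states):
  t0 = d.(a.0 + (0 + 0 + c.0)) has moves -d-> t1
  t1 = a.0 + (0 + 0 + c.0) has moves -a-> t2, -c-> t2
  t2 = 0 has moves (no moves)
Run σ = ⟨dc⟩ on Q: start {t0}
  after d @ step 1: {t1}
  after c @ step 2: {t2}
  ✓ Q
Run σ = ⟨dc⟩ on P: start {s0}
  after d @ step 1: {s1}
  after c @ step 2: no successor for P

traces(P) ≠ traces(Q) — witness ⟨dc⟩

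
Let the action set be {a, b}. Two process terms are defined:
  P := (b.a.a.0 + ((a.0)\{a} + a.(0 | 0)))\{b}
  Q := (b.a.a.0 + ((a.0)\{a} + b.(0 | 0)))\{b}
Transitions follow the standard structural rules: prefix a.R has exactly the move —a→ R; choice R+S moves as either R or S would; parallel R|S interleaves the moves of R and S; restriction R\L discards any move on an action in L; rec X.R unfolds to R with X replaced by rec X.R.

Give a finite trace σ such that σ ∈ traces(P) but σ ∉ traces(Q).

Reachable graph of P (2 states):
  m0 = (b.a.a.0 + ((a.0)\{a} + a.(0 | 0)))\{b} has moves —a→ m1
  m1 = (0 | 0)\{b} has moves ∅
Reachable graph of Q (1 states):
  n0 = (b.a.a.0 + ((a.0)\{a} + b.(0 | 0)))\{b} has moves ∅
Run σ = ⟨a⟩ on P: start {m0}
  step 1 (a): {m1}
  — P admits the full trace.
Run σ = ⟨a⟩ on Q: start {n0}
  step 1 (a): ∅ (Q stuck)

a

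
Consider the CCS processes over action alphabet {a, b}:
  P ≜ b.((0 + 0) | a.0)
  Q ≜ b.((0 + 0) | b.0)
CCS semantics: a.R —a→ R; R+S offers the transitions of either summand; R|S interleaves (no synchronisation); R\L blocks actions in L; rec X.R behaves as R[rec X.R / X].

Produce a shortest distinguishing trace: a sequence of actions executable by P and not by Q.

ba

LTS(P): 3 reachable states
  m0 = b.((0 + 0) | a.0) | =b=> m1
  m1 = (0 + 0) | a.0 | =a=> m2
  m2 = (0 + 0) | 0 | deadlocked
LTS(Q): 3 reachable states
  n0 = b.((0 + 0) | b.0) | =b=> n1
  n1 = (0 + 0) | b.0 | =b=> n2
  n2 = (0 + 0) | 0 | deadlocked
Run σ = ⟨ba⟩ on P: start {m0}
  step 1 (b): {m1}
  step 2 (a): {m2}
  P completes σ.
Run σ = ⟨ba⟩ on Q: start {n0}
  step 1 (b): {n1}
  step 2 (a): ∅  — Q cannot continue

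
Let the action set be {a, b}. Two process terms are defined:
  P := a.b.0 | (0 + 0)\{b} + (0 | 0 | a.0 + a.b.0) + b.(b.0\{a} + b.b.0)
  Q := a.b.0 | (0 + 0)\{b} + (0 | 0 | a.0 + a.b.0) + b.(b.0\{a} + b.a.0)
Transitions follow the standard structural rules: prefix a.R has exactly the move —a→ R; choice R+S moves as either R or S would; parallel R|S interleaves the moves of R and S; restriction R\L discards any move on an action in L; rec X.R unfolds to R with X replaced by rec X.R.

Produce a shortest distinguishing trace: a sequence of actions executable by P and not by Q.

LTS(P): 8 reachable states
  u0 = a.b.0 | (0 + 0)\{b} + (0 | 0 | a.0 + a.b.0) + b.(b.0\{a} + b.b.0) :: —a→ u1, —a→ u2, —a→ u3, —b→ u4
  u1 = 0 | 0 | 0 :: ·
  u2 = b.0 :: —b→ u5
  u3 = b.0 | (0 + 0)\{b} :: —b→ u6
  u4 = b.0\{a} + b.b.0 :: —b→ u2, —b→ u7
  u5 = 0 :: ·
  u6 = 0 | (0 + 0)\{b} :: ·
  u7 = 0\{a} :: ·
LTS(Q): 9 reachable states
  v0 = a.b.0 | (0 + 0)\{b} + (0 | 0 | a.0 + a.b.0) + b.(b.0\{a} + b.a.0) :: —a→ v1, —a→ v2, —a→ v3, —b→ v4
  v1 = 0 | 0 | 0 :: ·
  v2 = b.0 :: —b→ v5
  v3 = b.0 | (0 + 0)\{b} :: —b→ v6
  v4 = b.0\{a} + b.a.0 :: —b→ v7, —b→ v8
  v5 = 0 :: ·
  v6 = 0 | (0 + 0)\{b} :: ·
  v7 = 0\{a} :: ·
  v8 = a.0 :: —a→ v5
Executing bbb from P (initial set {u0}):
  after b @ step 1: {u4}
  after b @ step 2: {u2, u7}
  after b @ step 3: {u5}
  — P admits the full trace.
Executing bbb from Q (initial set {v0}):
  after b @ step 1: {v4}
  after b @ step 2: {v7, v8}
  after b @ step 3: ∅ (Q stuck)

bbb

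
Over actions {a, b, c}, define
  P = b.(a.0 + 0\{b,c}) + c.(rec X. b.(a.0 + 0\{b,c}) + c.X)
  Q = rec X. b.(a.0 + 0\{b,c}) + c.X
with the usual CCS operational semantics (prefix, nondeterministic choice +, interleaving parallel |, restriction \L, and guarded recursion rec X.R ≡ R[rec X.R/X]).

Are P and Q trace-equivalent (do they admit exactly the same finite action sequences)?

P's transition system — 4 states:
  u0 = b.(a.0 + 0\{b,c}) + c.(rec X. b.(a.0 + 0\{b,c}) + c.X) :: ··b··> u1, ··c··> u2
  u1 = a.0 + 0\{b,c} :: ··a··> u3
  u2 = rec X. b.(a.0 + 0\{b,c}) + c.X :: ··b··> u1, ··c··> u2
  u3 = 0 :: (no moves)
Q's transition system — 3 states:
  v0 = rec X. b.(a.0 + 0\{b,c}) + c.X :: ··b··> v1, ··c··> v0
  v1 = a.0 + 0\{b,c} :: ··a··> v2
  v2 = 0 :: (no moves)
Bisimilarity quotient blocks:
  B0 = {u0, u2, v0}
  B1 = {u1, v1}
  B2 = {u3, v2}
u0 ∈ B0, v0 ∈ B0 → same block
Bisimilar ⇒ trace-equivalent.

YES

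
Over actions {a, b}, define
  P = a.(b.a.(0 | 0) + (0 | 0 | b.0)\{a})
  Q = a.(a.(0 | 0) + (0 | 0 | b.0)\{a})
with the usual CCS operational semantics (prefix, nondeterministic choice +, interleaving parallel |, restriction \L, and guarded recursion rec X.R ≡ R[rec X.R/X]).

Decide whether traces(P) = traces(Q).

P's transition system — 5 states:
  s0 = a.(b.a.(0 | 0) + (0 | 0 | b.0)\{a}) → --a--▸ s1
  s1 = b.a.(0 | 0) + (0 | 0 | b.0)\{a} → --b--▸ s2, --b--▸ s3
  s2 = (0 | 0 | 0)\{a} → deadlocked
  s3 = a.(0 | 0) → --a--▸ s4
  s4 = 0 | 0 → deadlocked
Q's transition system — 4 states:
  t0 = a.(a.(0 | 0) + (0 | 0 | b.0)\{a}) → --a--▸ t1
  t1 = a.(0 | 0) + (0 | 0 | b.0)\{a} → --a--▸ t2, --b--▸ t3
  t2 = 0 | 0 → deadlocked
  t3 = (0 | 0 | 0)\{a} → deadlocked
Trace ⟨aba⟩ through P, begin at {s0}:
  after a @ step 1: {s1}
  after b @ step 2: {s2, s3}
  after a @ step 3: {s4}
  ✓ P
Trace ⟨aba⟩ through Q, begin at {t0}:
  after a @ step 1: {t1}
  after b @ step 2: {t3}
  after a @ step 3: ∅ (Q stuck)

trace-distinct — witness ⟨aba⟩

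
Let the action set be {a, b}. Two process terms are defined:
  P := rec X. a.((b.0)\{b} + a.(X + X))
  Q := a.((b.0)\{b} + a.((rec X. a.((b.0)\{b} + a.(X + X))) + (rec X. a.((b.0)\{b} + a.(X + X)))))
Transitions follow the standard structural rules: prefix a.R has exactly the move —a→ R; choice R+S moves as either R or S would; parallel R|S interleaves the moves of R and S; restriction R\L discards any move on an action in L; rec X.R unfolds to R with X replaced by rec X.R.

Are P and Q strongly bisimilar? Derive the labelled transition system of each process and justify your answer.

LTS(P): 3 reachable states
  p0 = rec X. a.((b.0)\{b} + a.(X + X)) ⊢ =a=> p1
  p1 = (b.0)\{b} + a.((rec X. a.((b.0)\{b} + a.(X + X))) + (rec X. a.((b.0)\{b} + a.(X + X)))) ⊢ =a=> p2
  p2 = (rec X. a.((b.0)\{b} + a.(X + X))) + (rec X. a.((b.0)\{b} + a.(X + X))) ⊢ =a=> p1
LTS(Q): 3 reachable states
  q0 = a.((b.0)\{b} + a.((rec X. a.((b.0)\{b} + a.(X + X))) + (rec X. a.((b.0)\{b} + a.(X + X))))) ⊢ =a=> q1
  q1 = (b.0)\{b} + a.((rec X. a.((b.0)\{b} + a.(X + X))) + (rec X. a.((b.0)\{b} + a.(X + X)))) ⊢ =a=> q2
  q2 = (rec X. a.((b.0)\{b} + a.(X + X))) + (rec X. a.((b.0)\{b} + a.(X + X))) ⊢ =a=> q1
Partition-refinement fixed point:
  B0 = {p0, p1, p2, q0, q1, q2}
p0 ∈ B0, q0 ∈ B0 → same block

P ~ Q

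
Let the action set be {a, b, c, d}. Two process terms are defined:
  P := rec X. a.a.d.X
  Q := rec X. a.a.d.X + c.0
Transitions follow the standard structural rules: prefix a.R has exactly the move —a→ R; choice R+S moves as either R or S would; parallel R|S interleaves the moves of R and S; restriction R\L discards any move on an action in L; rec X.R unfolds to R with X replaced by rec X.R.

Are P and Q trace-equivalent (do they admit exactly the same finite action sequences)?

Reachable graph of P (3 states):
  s0 = rec X. a.a.d.X ⊢ --a--▸ s1
  s1 = a.d.(rec X. a.a.d.X) ⊢ --a--▸ s2
  s2 = d.(rec X. a.a.d.X) ⊢ --d--▸ s0
Reachable graph of Q (4 states):
  t0 = rec X. a.a.d.X + c.0 ⊢ --a--▸ t1, --c--▸ t2
  t1 = a.d.(rec X. a.a.d.X + c.0) ⊢ --a--▸ t3
  t2 = 0 ⊢ stopped
  t3 = d.(rec X. a.a.d.X + c.0) ⊢ --d--▸ t0
Run σ = ⟨c⟩ on Q: start {t0}
  after c @ step 1: {t2}
  ✓ Q
Run σ = ⟨c⟩ on P: start {s0}
  after c @ step 1: ∅ (P stuck)

NO — witness ⟨c⟩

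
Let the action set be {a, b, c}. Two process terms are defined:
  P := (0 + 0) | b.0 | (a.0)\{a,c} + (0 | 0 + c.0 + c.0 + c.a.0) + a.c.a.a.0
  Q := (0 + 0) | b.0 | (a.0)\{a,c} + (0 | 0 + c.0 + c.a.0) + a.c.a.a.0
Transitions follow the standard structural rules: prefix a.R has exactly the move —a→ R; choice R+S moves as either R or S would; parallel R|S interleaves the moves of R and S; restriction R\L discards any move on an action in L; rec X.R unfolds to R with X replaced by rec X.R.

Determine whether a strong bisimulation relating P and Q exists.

P ~ Q

P's transition system — 6 states:
  p0 = (0 + 0) | b.0 | (a.0)\{a,c} + (0 | 0 + c.0 + c.0 + c.a.0) + a.c.a.a.0 ⊢ --a--▸ p1, --b--▸ p2, --c--▸ p3, --c--▸ p4
  p1 = c.a.a.0 ⊢ --c--▸ p5
  p2 = (0 + 0) | 0 | (a.0)\{a,c} ⊢ (no moves)
  p3 = 0 ⊢ (no moves)
  p4 = a.0 ⊢ --a--▸ p3
  p5 = a.a.0 ⊢ --a--▸ p4
Q's transition system — 6 states:
  q0 = (0 + 0) | b.0 | (a.0)\{a,c} + (0 | 0 + c.0 + c.a.0) + a.c.a.a.0 ⊢ --a--▸ q1, --b--▸ q2, --c--▸ q3, --c--▸ q4
  q1 = c.a.a.0 ⊢ --c--▸ q5
  q2 = (0 + 0) | 0 | (a.0)\{a,c} ⊢ (no moves)
  q3 = 0 ⊢ (no moves)
  q4 = a.0 ⊢ --a--▸ q3
  q5 = a.a.0 ⊢ --a--▸ q4
Bisimilarity quotient blocks:
  B0 = {p0, q0}
  B1 = {p2, p3, q2, q3}
  B2 = {p1, q1}
  B3 = {p5, q5}
  B4 = {p4, q4}
p0 ∈ B0, q0 ∈ B0 → same block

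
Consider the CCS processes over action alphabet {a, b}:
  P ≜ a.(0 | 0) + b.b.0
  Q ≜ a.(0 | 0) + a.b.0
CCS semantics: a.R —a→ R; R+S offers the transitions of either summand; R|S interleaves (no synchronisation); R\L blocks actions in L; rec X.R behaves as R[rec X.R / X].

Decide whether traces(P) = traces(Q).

trace-distinct — witness ⟨b⟩

P's transition system — 4 states:
  u0 = a.(0 | 0) + b.b.0 ⊢ =a=> u1, =b=> u2
  u1 = 0 | 0 ⊢ deadlocked
  u2 = b.0 ⊢ =b=> u3
  u3 = 0 ⊢ deadlocked
Q's transition system — 4 states:
  v0 = a.(0 | 0) + a.b.0 ⊢ =a=> v1, =a=> v2
  v1 = 0 | 0 ⊢ deadlocked
  v2 = b.0 ⊢ =b=> v3
  v3 = 0 ⊢ deadlocked
Executing b from P (initial set {u0}):
  [1] b ⇒ {u2}
  — P admits the full trace.
Executing b from Q (initial set {v0}):
  [1] b ⇒ ∅  — Q cannot continue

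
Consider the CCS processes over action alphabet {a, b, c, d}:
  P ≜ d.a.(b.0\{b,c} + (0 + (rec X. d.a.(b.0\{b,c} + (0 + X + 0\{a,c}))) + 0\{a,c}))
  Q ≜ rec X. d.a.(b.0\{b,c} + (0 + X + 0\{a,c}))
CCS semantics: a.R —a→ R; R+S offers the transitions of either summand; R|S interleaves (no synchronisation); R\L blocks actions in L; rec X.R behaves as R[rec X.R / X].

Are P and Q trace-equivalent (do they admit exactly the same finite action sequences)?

YES

LTS(P): 4 reachable states
  u0 = d.a.(b.0\{b,c} + (0 + (rec X. d.a.(b.0\{b,c} + (0 + X + 0\{a,c}))) + 0\{a,c})) → ··d··> u1
  u1 = a.(b.0\{b,c} + (0 + (rec X. d.a.(b.0\{b,c} + (0 + X + 0\{a,c}))) + 0\{a,c})) → ··a··> u2
  u2 = b.0\{b,c} + (0 + (rec X. d.a.(b.0\{b,c} + (0 + X + 0\{a,c}))) + 0\{a,c}) → ··b··> u3, ··d··> u1
  u3 = 0\{b,c} → deadlocked
LTS(Q): 4 reachable states
  v0 = rec X. d.a.(b.0\{b,c} + (0 + X + 0\{a,c})) → ··d··> v1
  v1 = a.(b.0\{b,c} + (0 + (rec X. d.a.(b.0\{b,c} + (0 + X + 0\{a,c}))) + 0\{a,c})) → ··a··> v2
  v2 = b.0\{b,c} + (0 + (rec X. d.a.(b.0\{b,c} + (0 + X + 0\{a,c}))) + 0\{a,c}) → ··b··> v3, ··d··> v1
  v3 = 0\{b,c} → deadlocked
Partition-refinement fixed point:
  B0 = {u0, v0}
  B1 = {u1, v1}
  B2 = {u2, v2}
  B3 = {u3, v3}
u0 ∈ B0, v0 ∈ B0 → same block
Bisimilar ⇒ trace-equivalent.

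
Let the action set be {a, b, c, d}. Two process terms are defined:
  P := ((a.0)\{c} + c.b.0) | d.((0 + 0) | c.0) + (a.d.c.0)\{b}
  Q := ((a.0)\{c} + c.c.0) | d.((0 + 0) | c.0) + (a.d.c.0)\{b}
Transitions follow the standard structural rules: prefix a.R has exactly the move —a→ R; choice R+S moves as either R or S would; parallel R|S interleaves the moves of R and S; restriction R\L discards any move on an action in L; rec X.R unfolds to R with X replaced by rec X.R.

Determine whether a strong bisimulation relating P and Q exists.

not bisimilar

P's transition system — 15 states:
  s0 = ((a.0)\{c} + c.b.0) | d.((0 + 0) | c.0) + (a.d.c.0)\{b} | -a-> s1, -a-> s2, -c-> s3, -d-> s4
  s1 = (d.c.0)\{b} | -d-> s5
  s2 = 0\{c} | d.((0 + 0) | c.0) | -d-> s6
  s3 = b.0 | d.((0 + 0) | c.0) | -b-> s7, -d-> s8
  s4 = ((a.0)\{c} + c.b.0) | ((0 + 0) | c.0) | -a-> s6, -c-> s8, -c-> s9
  s5 = (c.0)\{b} | -c-> s10
  s6 = 0\{c} | ((0 + 0) | c.0) | -c-> s11
  s7 = 0 | d.((0 + 0) | c.0) | -d-> s12
  s8 = b.0 | ((0 + 0) | c.0) | -b-> s12, -c-> s13
  s9 = ((a.0)\{c} + c.b.0) | ((0 + 0) | 0) | -a-> s11, -c-> s13
  s10 = 0\{b} | ·
  s11 = 0\{c} | ((0 + 0) | 0) | ·
  s12 = 0 | ((0 + 0) | c.0) | -c-> s14
  s13 = b.0 | ((0 + 0) | 0) | -b-> s14
  s14 = 0 | ((0 + 0) | 0) | ·
Q's transition system — 15 states:
  t0 = ((a.0)\{c} + c.c.0) | d.((0 + 0) | c.0) + (a.d.c.0)\{b} | -a-> t1, -a-> t2, -c-> t3, -d-> t4
  t1 = (d.c.0)\{b} | -d-> t5
  t2 = 0\{c} | d.((0 + 0) | c.0) | -d-> t6
  t3 = c.0 | d.((0 + 0) | c.0) | -c-> t7, -d-> t8
  t4 = ((a.0)\{c} + c.c.0) | ((0 + 0) | c.0) | -a-> t6, -c-> t8, -c-> t9
  t5 = (c.0)\{b} | -c-> t10
  t6 = 0\{c} | ((0 + 0) | c.0) | -c-> t11
  t7 = 0 | d.((0 + 0) | c.0) | -d-> t12
  t8 = c.0 | ((0 + 0) | c.0) | -c-> t12, -c-> t13
  t9 = ((a.0)\{c} + c.c.0) | ((0 + 0) | 0) | -a-> t11, -c-> t13
  t10 = 0\{b} | ·
  t11 = 0\{c} | ((0 + 0) | 0) | ·
  t12 = 0 | ((0 + 0) | c.0) | -c-> t14
  t13 = c.0 | ((0 + 0) | 0) | -c-> t14
  t14 = 0 | ((0 + 0) | 0) | ·
Partition-refinement fixed point:
  B0 = {s0}
  B1 = {s1, s2, s7, t1, t2, t7}
  B2 = {s12, s5, s6, t12, t13, t5, t6}
  B3 = {s10, s11, s14, t10, t11, t14}
  B4 = {s4}
  B5 = {s8}
  B6 = {s13}
  B7 = {s9}
  B8 = {s3}
  B9 = {t0}
  B10 = {t3}
  B11 = {t8}
  B12 = {t4}
  B13 = {t9}
s0 ∈ B0, t0 ∈ B9 → different blocks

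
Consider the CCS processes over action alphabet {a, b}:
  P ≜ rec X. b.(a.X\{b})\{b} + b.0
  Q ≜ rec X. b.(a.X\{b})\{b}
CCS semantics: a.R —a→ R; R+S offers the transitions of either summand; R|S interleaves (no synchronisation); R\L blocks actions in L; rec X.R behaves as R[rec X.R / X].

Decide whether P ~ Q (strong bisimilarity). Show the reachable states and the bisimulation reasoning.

Reachable graph of P (4 states):
  p0 = rec X. b.(a.X\{b})\{b} + b.0 ⊢ --b--▸ p1, --b--▸ p2
  p1 = (a.(rec X. b.(a.X\{b})\{b} + b.0)\{b})\{b} ⊢ --a--▸ p3
  p2 = 0 ⊢ (no moves)
  p3 = (rec X. b.(a.X\{b})\{b} + b.0)\{b}\{b} ⊢ (no moves)
Reachable graph of Q (3 states):
  q0 = rec X. b.(a.X\{b})\{b} ⊢ --b--▸ q1
  q1 = (a.(rec X. b.(a.X\{b})\{b})\{b})\{b} ⊢ --a--▸ q2
  q2 = (rec X. b.(a.X\{b})\{b})\{b}\{b} ⊢ (no moves)
Bisimilarity quotient blocks:
  B0 = {p0}
  B1 = {p1, q1}
  B2 = {p2, p3, q2}
  B3 = {q0}
p0 ∈ B0, q0 ∈ B3 → different blocks

NO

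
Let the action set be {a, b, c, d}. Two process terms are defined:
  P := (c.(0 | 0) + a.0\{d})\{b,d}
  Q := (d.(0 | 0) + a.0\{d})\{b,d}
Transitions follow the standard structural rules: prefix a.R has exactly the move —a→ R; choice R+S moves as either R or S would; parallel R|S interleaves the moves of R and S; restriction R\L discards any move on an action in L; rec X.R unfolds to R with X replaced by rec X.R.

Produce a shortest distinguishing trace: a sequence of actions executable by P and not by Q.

LTS(P): 3 reachable states
  u0 = (c.(0 | 0) + a.0\{d})\{b,d} :: —a→ u1, —c→ u2
  u1 = 0\{d}\{b,d} :: stopped
  u2 = (0 | 0)\{b,d} :: stopped
LTS(Q): 2 reachable states
  v0 = (d.(0 | 0) + a.0\{d})\{b,d} :: —a→ v1
  v1 = 0\{d}\{b,d} :: stopped
Executing c from P (initial set {u0}):
  [1] c ⇒ {u2}
  P completes σ.
Executing c from Q (initial set {v0}):
  [1] c ⇒ ∅ (Q stuck)

c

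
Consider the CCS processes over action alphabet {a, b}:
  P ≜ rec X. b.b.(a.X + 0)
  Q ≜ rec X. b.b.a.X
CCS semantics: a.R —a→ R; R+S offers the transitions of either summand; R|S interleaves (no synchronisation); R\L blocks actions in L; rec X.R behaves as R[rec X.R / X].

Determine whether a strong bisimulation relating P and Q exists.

Reachable graph of P (3 states):
  p0 = rec X. b.b.(a.X + 0) → -b-> p1
  p1 = b.(a.(rec X. b.b.(a.X + 0)) + 0) → -b-> p2
  p2 = a.(rec X. b.b.(a.X + 0)) + 0 → -a-> p0
Reachable graph of Q (3 states):
  q0 = rec X. b.b.a.X → -b-> q1
  q1 = b.a.(rec X. b.b.a.X) → -b-> q2
  q2 = a.(rec X. b.b.a.X) → -a-> q0
Bisimilarity quotient blocks:
  B0 = {p0, q0}
  B1 = {p1, q1}
  B2 = {p2, q2}
p0 ∈ B0, q0 ∈ B0 → same block

bisimilar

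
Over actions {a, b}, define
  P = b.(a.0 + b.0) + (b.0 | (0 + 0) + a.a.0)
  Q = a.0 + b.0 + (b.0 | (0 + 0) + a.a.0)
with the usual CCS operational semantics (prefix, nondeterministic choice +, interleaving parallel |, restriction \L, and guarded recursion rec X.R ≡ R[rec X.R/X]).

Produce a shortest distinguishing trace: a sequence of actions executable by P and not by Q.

ba

LTS(P): 5 reachable states
  u0 = b.(a.0 + b.0) + (b.0 | (0 + 0) + a.a.0) has moves —a→ u1, —b→ u2, —b→ u3
  u1 = a.0 has moves —a→ u4
  u2 = 0 | (0 + 0) has moves ∅
  u3 = a.0 + b.0 has moves —a→ u4, —b→ u4
  u4 = 0 has moves ∅
LTS(Q): 4 reachable states
  v0 = a.0 + b.0 + (b.0 | (0 + 0) + a.a.0) has moves —a→ v1, —a→ v2, —b→ v1, —b→ v3
  v1 = 0 has moves ∅
  v2 = a.0 has moves —a→ v1
  v3 = 0 | (0 + 0) has moves ∅
Trace ⟨ba⟩ through P, begin at {u0}:
  step 1 (b): {u2, u3}
  step 2 (a): {u4}
  ✓ P
Trace ⟨ba⟩ through Q, begin at {v0}:
  step 1 (b): {v1, v3}
  step 2 (a): ∅  — Q cannot continue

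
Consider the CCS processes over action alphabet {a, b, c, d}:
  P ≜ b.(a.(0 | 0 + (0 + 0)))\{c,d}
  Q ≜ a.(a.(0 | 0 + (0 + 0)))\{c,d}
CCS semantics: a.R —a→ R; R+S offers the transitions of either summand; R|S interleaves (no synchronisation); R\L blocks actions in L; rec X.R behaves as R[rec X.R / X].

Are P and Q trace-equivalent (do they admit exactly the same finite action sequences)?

trace-distinct — witness ⟨b⟩

P's transition system — 3 states:
  u0 = b.(a.(0 | 0 + (0 + 0)))\{c,d} → ··b··> u1
  u1 = (a.(0 | 0 + (0 + 0)))\{c,d} → ··a··> u2
  u2 = (0 | 0 + (0 + 0))\{c,d} → stopped
Q's transition system — 3 states:
  v0 = a.(a.(0 | 0 + (0 + 0)))\{c,d} → ··a··> v1
  v1 = (a.(0 | 0 + (0 + 0)))\{c,d} → ··a··> v2
  v2 = (0 | 0 + (0 + 0))\{c,d} → stopped
Trace ⟨b⟩ through P, begin at {u0}:
  [1] b ⇒ {u1}
  ✓ P
Trace ⟨b⟩ through Q, begin at {v0}:
  [1] b ⇒ no successor for Q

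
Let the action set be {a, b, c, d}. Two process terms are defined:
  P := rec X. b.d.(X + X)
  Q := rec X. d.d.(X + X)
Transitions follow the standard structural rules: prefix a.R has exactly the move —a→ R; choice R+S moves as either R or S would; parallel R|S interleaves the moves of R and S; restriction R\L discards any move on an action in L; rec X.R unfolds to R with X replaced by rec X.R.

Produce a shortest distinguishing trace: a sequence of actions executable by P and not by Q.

P's transition system — 3 states:
  p0 = rec X. b.d.(X + X) | =b=> p1
  p1 = d.((rec X. b.d.(X + X)) + (rec X. b.d.(X + X))) | =d=> p2
  p2 = (rec X. b.d.(X + X)) + (rec X. b.d.(X + X)) | =b=> p1
Q's transition system — 3 states:
  q0 = rec X. d.d.(X + X) | =d=> q1
  q1 = d.((rec X. d.d.(X + X)) + (rec X. d.d.(X + X))) | =d=> q2
  q2 = (rec X. d.d.(X + X)) + (rec X. d.d.(X + X)) | =d=> q1
Executing b from P (initial set {p0}):
  after b @ step 1: {p1}
  ✓ P
Executing b from Q (initial set {q0}):
  after b @ step 1: no successor for Q

b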